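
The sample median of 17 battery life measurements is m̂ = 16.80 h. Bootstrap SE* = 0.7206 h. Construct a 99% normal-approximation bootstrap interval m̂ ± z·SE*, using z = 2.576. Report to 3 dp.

(14.944, 18.656)

Margin = 2.576 × 0.7206 = 1.8563
Interval: 16.80 ± 1.8563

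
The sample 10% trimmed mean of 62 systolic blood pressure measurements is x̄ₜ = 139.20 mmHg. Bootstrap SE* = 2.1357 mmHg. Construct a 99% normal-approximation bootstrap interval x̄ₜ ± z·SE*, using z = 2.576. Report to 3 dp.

Margin = 2.576 × 2.1357 = 5.5016
Interval: 139.20 ± 5.5016

(133.698, 144.702)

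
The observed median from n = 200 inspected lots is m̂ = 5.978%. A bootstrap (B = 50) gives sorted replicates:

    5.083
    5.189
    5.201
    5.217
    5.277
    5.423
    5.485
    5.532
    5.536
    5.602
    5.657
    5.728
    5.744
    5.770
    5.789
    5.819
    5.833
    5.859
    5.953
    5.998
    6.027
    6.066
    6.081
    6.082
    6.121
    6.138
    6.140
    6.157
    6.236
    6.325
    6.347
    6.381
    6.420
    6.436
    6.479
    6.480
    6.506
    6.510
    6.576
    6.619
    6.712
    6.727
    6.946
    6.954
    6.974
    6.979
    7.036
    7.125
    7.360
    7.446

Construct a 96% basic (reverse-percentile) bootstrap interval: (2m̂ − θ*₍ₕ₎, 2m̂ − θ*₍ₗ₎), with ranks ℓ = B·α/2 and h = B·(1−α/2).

Percentile endpoints at ranks 1 and 49: θ*₍1₎ = 5.083, θ*₍49₎ = 7.360.
Basic interval reflects these around m̂:
  lower = 2 × 5.978 − 7.360 = 4.596
  upper = 2 × 5.978 − 5.083 = 6.873

(4.596, 6.873)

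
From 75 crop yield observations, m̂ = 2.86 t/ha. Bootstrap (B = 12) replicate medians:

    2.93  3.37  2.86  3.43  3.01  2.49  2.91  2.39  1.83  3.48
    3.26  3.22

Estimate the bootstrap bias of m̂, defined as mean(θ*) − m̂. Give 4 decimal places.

mean(θ*) = (2.93 + 3.37 + 2.86 + 3.43 + 3.01 + 2.49 + 2.91 + 2.39 + 1.83 + 3.48 + 3.26 + 3.22) / 12 = 2.93167
bias = 2.93167 − 2.86

bias = +0.0717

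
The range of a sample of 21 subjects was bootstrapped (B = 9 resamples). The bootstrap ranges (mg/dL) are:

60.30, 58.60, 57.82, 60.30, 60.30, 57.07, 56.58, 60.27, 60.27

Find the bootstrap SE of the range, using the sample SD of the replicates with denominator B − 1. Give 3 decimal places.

Bootstrap SE is the standard deviation of the 9 replicate ranges.
Mean of replicates: (60.30 + 58.60 + 57.82 + 60.30 + 60.30 + 57.07 + 56.58 + 60.27 + 60.27) / 9 = 531.5100 / 9 = 59.0567
Sum of squared deviations: (+1.2433)² + (−0.4567)² + (−1.2367)² + (+1.2433)² + (+1.2433)² + (−1.9867)² + (−2.4767)² + (+1.2133)² + (+1.2133)² = 19.4006
Variance = 19.4006 / 8 = 2.4251
SE* = √2.4251

SE* = 1.557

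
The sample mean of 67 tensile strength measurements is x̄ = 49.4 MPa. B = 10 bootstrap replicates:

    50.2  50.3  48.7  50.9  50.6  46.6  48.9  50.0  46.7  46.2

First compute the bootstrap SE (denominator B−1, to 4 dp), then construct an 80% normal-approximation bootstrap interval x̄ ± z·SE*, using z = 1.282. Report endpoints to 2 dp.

Mean of replicates = 48.9100; sum of squared deviations = 29.2090; SE* = √(29.2090/9) = 1.8015
Margin = 1.282 × 1.8015 = 2.310
Interval: 49.4 ± 2.310

(47.09, 51.71)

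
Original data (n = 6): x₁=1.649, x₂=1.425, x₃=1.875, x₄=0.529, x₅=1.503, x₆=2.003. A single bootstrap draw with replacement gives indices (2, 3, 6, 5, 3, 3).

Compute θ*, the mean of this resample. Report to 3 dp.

θ* = 1.759

Resample values: 1.425, 1.875, 2.003, 1.503, 1.875, 1.875.
Mean = (1.425 + 1.875 + 2.003 + 1.503 + 1.875 + 1.875) / 6 = 10.5560 / 6 = 1.759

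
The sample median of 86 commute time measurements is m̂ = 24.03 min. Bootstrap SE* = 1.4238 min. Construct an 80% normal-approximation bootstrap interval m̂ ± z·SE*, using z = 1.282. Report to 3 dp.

Margin = 1.282 × 1.4238 = 1.8253
Interval: 24.03 ± 1.8253

(22.205, 25.855)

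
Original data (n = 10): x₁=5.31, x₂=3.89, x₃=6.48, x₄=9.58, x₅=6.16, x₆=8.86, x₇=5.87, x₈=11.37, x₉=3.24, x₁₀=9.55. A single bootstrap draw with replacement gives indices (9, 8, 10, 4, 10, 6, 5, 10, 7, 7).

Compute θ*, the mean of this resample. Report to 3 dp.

θ* = 7.960

Resample values: 3.24, 11.37, 9.55, 9.58, 9.55, 8.86, 6.16, 9.55, 5.87, 5.87.
Mean = (3.24 + 11.37 + 9.55 + 9.58 + 9.55 + 8.86 + 6.16 + 9.55 + 5.87 + 5.87) / 10 = 79.600 / 10 = 7.960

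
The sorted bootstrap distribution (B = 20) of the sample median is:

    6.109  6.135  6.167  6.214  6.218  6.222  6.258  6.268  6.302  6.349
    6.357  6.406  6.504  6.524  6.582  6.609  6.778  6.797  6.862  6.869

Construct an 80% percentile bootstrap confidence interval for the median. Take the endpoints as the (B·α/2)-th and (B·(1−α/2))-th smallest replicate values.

(6.135, 6.797)

α = 0.20; lower rank = 20 × 0.100 = 2; upper rank = 20 × 0.900 = 18.
The 2nd smallest replicate is 6.135; the 18th is 6.797.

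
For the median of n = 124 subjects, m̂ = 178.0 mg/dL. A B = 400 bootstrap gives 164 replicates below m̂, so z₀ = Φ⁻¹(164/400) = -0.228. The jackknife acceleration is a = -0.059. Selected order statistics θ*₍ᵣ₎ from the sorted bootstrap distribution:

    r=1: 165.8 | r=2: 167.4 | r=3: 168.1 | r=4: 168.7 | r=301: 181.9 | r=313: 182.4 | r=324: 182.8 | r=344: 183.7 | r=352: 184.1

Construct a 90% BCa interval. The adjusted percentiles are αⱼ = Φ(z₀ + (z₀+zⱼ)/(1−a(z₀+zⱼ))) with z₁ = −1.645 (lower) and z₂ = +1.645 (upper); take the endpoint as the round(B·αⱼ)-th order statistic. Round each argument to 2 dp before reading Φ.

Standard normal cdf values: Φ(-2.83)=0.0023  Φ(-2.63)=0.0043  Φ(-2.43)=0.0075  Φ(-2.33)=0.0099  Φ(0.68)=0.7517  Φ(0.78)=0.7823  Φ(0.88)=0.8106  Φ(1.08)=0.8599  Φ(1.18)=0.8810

Lower: z₀ + z₁ = -0.228 + (-1.645) = -1.873; 1 − a(z₀+z₁) = 1 − (-0.059)(-1.873) = 0.8895; argument = -0.228 + (-1.873)/0.8895 = -2.3337 → -2.33.
α₁ = Φ(-2.33) = 0.0099; rank = round(400 × 0.0099) = 4; θ*₍4₎ = 168.7.
Upper: z₀ + z₂ = 1.417; 1 − a(z₀+z₂) = 1.0836; argument = 1.0797 → 1.08; α₂ = 0.8599; rank = 344; θ*₍344₎ = 183.7.

(168.7, 183.7)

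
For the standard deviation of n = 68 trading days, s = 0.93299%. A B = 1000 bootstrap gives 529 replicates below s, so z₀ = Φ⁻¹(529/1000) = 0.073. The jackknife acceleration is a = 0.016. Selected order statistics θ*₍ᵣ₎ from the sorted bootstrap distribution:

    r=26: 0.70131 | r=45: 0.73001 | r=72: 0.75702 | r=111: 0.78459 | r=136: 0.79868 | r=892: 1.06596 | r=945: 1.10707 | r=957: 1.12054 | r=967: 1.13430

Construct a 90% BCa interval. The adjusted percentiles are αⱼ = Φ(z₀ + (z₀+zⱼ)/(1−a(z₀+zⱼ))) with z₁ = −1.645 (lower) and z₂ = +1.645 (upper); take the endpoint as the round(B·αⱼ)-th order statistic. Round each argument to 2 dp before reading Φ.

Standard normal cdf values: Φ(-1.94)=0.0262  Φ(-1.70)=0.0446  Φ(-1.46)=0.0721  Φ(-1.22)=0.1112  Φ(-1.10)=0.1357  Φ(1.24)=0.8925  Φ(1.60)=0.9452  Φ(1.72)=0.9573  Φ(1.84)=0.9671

(0.75702, 1.13430)

Lower: z₀ + z₁ = 0.073 + (-1.645) = -1.572; 1 − a(z₀+z₁) = 1 − (0.016)(-1.572) = 1.0252; argument = 0.073 + (-1.572)/1.0252 = -1.4604 → -1.46.
α₁ = Φ(-1.46) = 0.0721; rank = round(1000 × 0.0721) = 72; θ*₍72₎ = 0.75702.
Upper: z₀ + z₂ = 1.718; 1 − a(z₀+z₂) = 0.9725; argument = 1.8396 → 1.84; α₂ = 0.9671; rank = 967; θ*₍967₎ = 1.13430.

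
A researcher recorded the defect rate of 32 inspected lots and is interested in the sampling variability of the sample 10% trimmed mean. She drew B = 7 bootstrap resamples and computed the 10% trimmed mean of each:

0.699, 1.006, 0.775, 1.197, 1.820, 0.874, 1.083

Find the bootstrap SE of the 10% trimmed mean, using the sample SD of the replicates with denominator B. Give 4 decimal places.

SE* = 0.3476

Bootstrap SE is the standard deviation of the 7 replicate 10% trimmed means.
Mean of replicates: (0.699 + 1.006 + 0.775 + 1.197 + 1.820 + 0.874 + 1.083) / 7 = 7.45400 / 7 = 1.06486
Sum of squared deviations: (−0.36586)² + (−0.05886)² + (−0.28986)² + (+0.13214)² + (+0.75514)² + (−0.19086)² + (+0.01814)² = 0.84579
Variance = 0.84579 / 7 = 0.12083
SE* = √0.12083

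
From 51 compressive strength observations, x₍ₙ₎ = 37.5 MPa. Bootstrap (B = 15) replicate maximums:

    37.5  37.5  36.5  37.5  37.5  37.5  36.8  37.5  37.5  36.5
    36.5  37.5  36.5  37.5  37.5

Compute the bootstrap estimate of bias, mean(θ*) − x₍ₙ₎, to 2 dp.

mean(θ*) = (37.5 + 37.5 + 36.5 + 37.5 + 37.5 + 37.5 + 36.8 + 37.5 + 37.5 + 36.5 + 36.5 + 37.5 + 36.5 + 37.5 + 37.5) / 15 = 37.187
bias = 37.187 − 37.5

bias = −0.31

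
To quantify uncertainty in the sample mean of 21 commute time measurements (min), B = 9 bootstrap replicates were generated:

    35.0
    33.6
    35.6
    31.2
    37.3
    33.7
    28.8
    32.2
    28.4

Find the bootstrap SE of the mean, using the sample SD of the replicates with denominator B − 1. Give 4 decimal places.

Bootstrap SE is the standard deviation of the 9 replicate means.
Mean of replicates: (35.0 + 33.6 + 35.6 + 31.2 + 37.3 + 33.7 + 28.8 + 32.2 + 28.4) / 9 = 295.80000 / 9 = 32.86667
Sum of squared deviations: (+2.13333)² + (+0.73333)² + (+2.73333)² + (−1.66667)² + (+4.43333)² + (+0.83333)² + (−4.06667)² + (−0.66667)² + (−4.46667)² = 72.62000
Variance = 72.62000 / 8 = 9.07750
SE* = √9.07750

SE* = 3.0129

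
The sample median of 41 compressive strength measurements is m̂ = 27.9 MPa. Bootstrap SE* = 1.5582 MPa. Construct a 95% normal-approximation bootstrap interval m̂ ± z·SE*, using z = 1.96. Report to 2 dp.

(24.85, 30.95)

Margin = 1.96 × 1.5582 = 3.054
Interval: 27.9 ± 3.054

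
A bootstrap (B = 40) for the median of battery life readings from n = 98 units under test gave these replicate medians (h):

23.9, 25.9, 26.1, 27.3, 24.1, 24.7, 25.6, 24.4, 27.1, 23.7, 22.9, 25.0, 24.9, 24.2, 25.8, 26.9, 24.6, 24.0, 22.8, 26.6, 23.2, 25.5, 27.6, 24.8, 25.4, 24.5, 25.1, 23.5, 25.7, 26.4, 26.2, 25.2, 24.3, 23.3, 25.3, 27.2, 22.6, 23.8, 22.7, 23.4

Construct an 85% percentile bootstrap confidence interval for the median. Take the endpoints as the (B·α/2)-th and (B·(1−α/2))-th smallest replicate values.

Sorted replicates: 22.6, 22.7, 22.8, 22.9, 23.2, 23.3, 23.4, 23.5, 23.7, 23.8, 23.9, 24.0, 24.1, 24.2, 24.3, 24.4, 24.5, 24.6, 24.7, 24.8, 24.9, 25.0, 25.1, 25.2, 25.3, 25.4, 25.5, 25.6, 25.7, 25.8, 25.9, 26.1, 26.2, 26.4, 26.6, 26.9, 27.1, 27.2, 27.3, 27.6
α = 0.15; lower rank = 40 × 0.075 = 3; upper rank = 40 × 0.925 = 37.
The 3rd smallest replicate is 22.8; the 37th is 27.1.

(22.8, 27.1)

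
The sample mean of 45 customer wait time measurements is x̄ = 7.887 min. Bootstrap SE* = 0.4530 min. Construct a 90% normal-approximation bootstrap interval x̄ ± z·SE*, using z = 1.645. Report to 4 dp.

(7.1418, 8.6322)

Margin = 1.645 × 0.4530 = 0.74518
Interval: 7.887 ± 0.74518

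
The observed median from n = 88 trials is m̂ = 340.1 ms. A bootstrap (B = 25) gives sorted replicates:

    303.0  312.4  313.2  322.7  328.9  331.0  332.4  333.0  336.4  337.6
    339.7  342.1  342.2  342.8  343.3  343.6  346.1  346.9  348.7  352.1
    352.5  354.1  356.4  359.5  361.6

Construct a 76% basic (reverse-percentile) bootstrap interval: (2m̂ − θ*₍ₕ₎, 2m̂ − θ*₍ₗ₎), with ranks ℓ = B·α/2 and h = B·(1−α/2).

Percentile endpoints at ranks 3 and 22: θ*₍3₎ = 313.2, θ*₍22₎ = 354.1.
Basic interval reflects these around m̂:
  lower = 2 × 340.1 − 354.1 = 326.1
  upper = 2 × 340.1 − 313.2 = 367.0

(326.1, 367.0)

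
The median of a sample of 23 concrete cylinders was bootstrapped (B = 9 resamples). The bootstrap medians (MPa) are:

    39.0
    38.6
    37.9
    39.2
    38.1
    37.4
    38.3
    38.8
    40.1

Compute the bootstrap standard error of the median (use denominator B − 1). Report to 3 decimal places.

SE* = 0.797

Bootstrap SE is the standard deviation of the 9 replicate medians.
Mean of replicates: (39.0 + 38.6 + 37.9 + 39.2 + 38.1 + 37.4 + 38.3 + 38.8 + 40.1) / 9 = 347.4000 / 9 = 38.6000
Sum of squared deviations: (+0.4000)² + (+0.0000)² + (−0.7000)² + (+0.6000)² + (−0.5000)² + (−1.2000)² + (−0.3000)² + (+0.2000)² + (+1.5000)² = 5.0800
Variance = 5.0800 / 8 = 0.6350
SE* = √0.6350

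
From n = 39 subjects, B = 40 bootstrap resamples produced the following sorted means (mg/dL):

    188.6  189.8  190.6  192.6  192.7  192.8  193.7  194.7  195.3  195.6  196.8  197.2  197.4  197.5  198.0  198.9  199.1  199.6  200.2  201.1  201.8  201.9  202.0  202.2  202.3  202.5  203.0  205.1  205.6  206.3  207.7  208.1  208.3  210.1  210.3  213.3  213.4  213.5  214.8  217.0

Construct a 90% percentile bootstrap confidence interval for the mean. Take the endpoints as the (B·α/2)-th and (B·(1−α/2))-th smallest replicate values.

α = 0.10; lower rank = 40 × 0.050 = 2; upper rank = 40 × 0.950 = 38.
The 2nd smallest replicate is 189.8; the 38th is 213.5.

(189.8, 213.5)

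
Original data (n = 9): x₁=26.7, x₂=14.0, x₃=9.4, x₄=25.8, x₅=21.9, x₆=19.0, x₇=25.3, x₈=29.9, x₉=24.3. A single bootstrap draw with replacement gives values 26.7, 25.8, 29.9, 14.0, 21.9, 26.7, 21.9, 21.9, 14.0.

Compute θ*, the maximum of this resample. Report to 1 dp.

θ* = 29.9

Maximum = 29.9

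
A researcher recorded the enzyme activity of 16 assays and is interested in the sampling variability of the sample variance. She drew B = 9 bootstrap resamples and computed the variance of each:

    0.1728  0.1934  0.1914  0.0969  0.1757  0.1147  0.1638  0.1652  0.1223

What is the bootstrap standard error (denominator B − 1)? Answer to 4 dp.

Bootstrap SE is the standard deviation of the 9 replicate variances.
Mean of replicates: (0.1728 + 0.1934 + 0.1914 + 0.0969 + 0.1757 + 0.1147 + 0.1638 + 0.1652 + 0.1223) / 9 = 1.396200 / 9 = 0.155133
Sum of squared deviations: (+0.017667)² + (+0.038267)² + (+0.036267)² + (−0.058233)² + (+0.020567)² + (−0.040433)² + (+0.008667)² + (+0.010067)² + (−0.032833)² = 0.009795
Variance = 0.009795 / 8 = 0.001224
SE* = √0.001224

SE* = 0.0350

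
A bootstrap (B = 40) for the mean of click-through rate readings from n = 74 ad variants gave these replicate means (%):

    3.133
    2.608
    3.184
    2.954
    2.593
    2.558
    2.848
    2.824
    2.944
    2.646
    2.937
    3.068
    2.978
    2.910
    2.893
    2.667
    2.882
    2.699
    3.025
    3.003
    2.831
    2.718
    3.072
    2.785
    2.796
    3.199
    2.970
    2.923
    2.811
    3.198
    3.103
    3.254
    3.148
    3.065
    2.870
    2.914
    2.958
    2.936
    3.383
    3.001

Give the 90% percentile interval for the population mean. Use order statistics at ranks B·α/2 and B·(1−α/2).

Sorted replicates: 2.558, 2.593, 2.608, 2.646, 2.667, 2.699, 2.718, 2.785, 2.796, 2.811, 2.824, 2.831, 2.848, 2.870, 2.882, 2.893, 2.910, 2.914, 2.923, 2.936, 2.937, 2.944, 2.954, 2.958, 2.970, 2.978, 3.001, 3.003, 3.025, 3.065, 3.068, 3.072, 3.103, 3.133, 3.148, 3.184, 3.198, 3.199, 3.254, 3.383
α = 0.10; lower rank = 40 × 0.050 = 2; upper rank = 40 × 0.950 = 38.
The 2nd smallest replicate is 2.593; the 38th is 3.199.

(2.593, 3.199)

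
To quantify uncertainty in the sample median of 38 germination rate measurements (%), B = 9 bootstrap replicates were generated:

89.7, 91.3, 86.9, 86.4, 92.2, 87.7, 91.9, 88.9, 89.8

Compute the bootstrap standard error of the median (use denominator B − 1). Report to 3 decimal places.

SE* = 2.131

Bootstrap SE is the standard deviation of the 9 replicate medians.
Mean of replicates: (89.7 + 91.3 + 86.9 + 86.4 + 92.2 + 87.7 + 91.9 + 88.9 + 89.8) / 9 = 804.8000 / 9 = 89.4222
Sum of squared deviations: (+0.2778)² + (+1.8778)² + (−2.5222)² + (−3.0222)² + (+2.7778)² + (−1.7222)² + (+2.4778)² + (−0.5222)² + (+0.3778)² = 36.3356
Variance = 36.3356 / 8 = 4.5419
SE* = √4.5419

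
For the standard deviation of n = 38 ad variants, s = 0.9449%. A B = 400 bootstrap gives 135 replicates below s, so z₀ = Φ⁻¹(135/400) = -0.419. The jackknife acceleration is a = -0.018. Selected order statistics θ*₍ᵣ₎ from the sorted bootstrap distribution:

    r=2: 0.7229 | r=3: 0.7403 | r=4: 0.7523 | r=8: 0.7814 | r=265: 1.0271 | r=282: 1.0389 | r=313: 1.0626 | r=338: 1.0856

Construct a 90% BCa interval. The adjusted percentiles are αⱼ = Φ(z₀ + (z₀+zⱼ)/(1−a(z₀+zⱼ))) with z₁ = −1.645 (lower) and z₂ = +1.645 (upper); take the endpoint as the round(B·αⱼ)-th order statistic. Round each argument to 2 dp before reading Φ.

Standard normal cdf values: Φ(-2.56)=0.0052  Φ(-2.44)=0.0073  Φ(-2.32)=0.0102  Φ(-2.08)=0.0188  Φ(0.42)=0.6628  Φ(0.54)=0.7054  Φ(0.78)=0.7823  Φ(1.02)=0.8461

(0.7229, 1.0626)

Lower: z₀ + z₁ = -0.419 + (-1.645) = -2.064; 1 − a(z₀+z₁) = 1 − (-0.018)(-2.064) = 0.9628; argument = -0.419 + (-2.064)/0.9628 = -2.5626 → -2.56.
α₁ = Φ(-2.56) = 0.0052; rank = round(400 × 0.0052) = 2; θ*₍2₎ = 0.7229.
Upper: z₀ + z₂ = 1.226; 1 − a(z₀+z₂) = 1.0221; argument = 0.7805 → 0.78; α₂ = 0.7823; rank = 313; θ*₍313₎ = 1.0626.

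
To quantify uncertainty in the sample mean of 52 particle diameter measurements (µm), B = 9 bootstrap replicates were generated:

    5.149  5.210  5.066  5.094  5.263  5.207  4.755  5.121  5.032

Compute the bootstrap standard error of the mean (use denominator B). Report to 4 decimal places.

SE* = 0.1406

Bootstrap SE is the standard deviation of the 9 replicate means.
Mean of replicates: (5.149 + 5.210 + 5.066 + 5.094 + 5.263 + 5.207 + 4.755 + 5.121 + 5.032) / 9 = 45.89700 / 9 = 5.09967
Sum of squared deviations: (+0.04933)² + (+0.11033)² + (−0.03367)² + (−0.00567)² + (+0.16333)² + (+0.10733)² + (−0.34467)² + (+0.02133)² + (−0.06767)² = 0.17780
Variance = 0.17780 / 9 = 0.01976
SE* = √0.01976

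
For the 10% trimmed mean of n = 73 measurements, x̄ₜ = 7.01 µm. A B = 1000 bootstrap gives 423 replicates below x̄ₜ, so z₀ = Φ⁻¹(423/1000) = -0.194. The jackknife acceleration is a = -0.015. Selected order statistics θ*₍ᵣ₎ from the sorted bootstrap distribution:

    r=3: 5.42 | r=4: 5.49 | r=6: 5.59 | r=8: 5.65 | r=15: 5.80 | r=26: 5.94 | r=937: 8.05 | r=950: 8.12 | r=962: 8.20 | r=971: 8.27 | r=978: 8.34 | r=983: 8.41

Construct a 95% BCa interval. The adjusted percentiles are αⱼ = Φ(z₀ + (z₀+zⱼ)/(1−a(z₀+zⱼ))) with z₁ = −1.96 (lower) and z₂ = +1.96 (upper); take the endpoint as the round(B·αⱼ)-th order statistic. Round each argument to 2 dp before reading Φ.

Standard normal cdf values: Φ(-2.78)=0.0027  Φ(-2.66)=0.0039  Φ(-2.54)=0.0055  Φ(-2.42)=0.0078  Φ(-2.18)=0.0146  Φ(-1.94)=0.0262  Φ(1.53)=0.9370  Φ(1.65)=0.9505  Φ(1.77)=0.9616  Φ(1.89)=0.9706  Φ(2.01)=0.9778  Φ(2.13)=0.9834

(5.65, 8.05)

Lower: z₀ + z₁ = -0.194 + (-1.960) = -2.154; 1 − a(z₀+z₁) = 1 − (-0.015)(-2.154) = 0.9677; argument = -0.194 + (-2.154)/0.9677 = -2.4199 → -2.42.
α₁ = Φ(-2.42) = 0.0078; rank = round(1000 × 0.0078) = 8; θ*₍8₎ = 5.65.
Upper: z₀ + z₂ = 1.766; 1 − a(z₀+z₂) = 1.0265; argument = 1.5264 → 1.53; α₂ = 0.9370; rank = 937; θ*₍937₎ = 8.05.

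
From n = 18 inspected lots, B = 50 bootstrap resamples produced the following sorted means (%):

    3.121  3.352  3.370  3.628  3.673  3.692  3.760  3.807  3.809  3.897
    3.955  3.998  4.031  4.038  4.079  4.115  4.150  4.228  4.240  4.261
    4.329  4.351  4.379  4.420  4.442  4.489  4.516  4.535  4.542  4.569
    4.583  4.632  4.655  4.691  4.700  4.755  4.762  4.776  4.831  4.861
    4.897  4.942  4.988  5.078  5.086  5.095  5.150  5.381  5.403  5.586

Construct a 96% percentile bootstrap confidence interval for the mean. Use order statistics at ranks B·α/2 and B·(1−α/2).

α = 0.04; lower rank = 50 × 0.020 = 1; upper rank = 50 × 0.980 = 49.
The 1st smallest replicate is 3.121; the 49th is 5.403.

(3.121, 5.403)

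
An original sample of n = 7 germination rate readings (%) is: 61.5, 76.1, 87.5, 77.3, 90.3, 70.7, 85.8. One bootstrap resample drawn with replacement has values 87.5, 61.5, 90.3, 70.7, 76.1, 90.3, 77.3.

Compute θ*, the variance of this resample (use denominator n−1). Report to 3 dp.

Mean = 79.1000; sum of squared deviations = 714.0000
s² = 714.0000 / 6 = 119.0000

θ* = 119.000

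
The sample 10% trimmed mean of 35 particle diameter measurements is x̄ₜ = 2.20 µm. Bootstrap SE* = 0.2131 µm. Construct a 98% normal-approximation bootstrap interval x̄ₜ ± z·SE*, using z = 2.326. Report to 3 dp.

Margin = 2.326 × 0.2131 = 0.4957
Interval: 2.20 ± 0.4957

(1.704, 2.696)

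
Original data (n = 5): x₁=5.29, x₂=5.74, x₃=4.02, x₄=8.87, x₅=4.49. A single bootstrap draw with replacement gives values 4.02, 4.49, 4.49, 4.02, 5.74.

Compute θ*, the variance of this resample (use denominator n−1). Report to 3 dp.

Mean = 4.5520; sum of squared deviations = 1.9851
s² = 1.9851 / 4 = 0.4963

θ* = 0.496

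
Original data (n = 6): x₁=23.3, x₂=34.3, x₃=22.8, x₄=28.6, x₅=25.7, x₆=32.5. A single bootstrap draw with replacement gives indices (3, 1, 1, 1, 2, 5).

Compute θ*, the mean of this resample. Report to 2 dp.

Resample values: 22.8, 23.3, 23.3, 23.3, 34.3, 25.7.
Mean = (22.8 + 23.3 + 23.3 + 23.3 + 34.3 + 25.7) / 6 = 152.70 / 6 = 25.45

θ* = 25.45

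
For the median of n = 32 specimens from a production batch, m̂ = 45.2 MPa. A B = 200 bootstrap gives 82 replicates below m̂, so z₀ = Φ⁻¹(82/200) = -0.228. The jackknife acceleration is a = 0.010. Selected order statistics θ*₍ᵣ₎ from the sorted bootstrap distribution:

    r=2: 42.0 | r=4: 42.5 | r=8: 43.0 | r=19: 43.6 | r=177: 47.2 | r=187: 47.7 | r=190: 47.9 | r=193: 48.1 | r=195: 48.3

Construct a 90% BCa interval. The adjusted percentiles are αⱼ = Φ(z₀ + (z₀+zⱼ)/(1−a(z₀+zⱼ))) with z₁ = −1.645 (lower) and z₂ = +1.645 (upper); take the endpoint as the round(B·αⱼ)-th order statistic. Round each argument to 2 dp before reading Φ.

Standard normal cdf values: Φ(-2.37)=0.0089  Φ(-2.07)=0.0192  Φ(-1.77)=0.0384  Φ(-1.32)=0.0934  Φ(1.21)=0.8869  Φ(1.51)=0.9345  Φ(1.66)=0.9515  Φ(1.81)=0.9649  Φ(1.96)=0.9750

(42.5, 47.2)

Lower: z₀ + z₁ = -0.228 + (-1.645) = -1.873; 1 − a(z₀+z₁) = 1 − (0.010)(-1.873) = 1.0187; argument = -0.228 + (-1.873)/1.0187 = -2.0666 → -2.07.
α₁ = Φ(-2.07) = 0.0192; rank = round(200 × 0.0192) = 4; θ*₍4₎ = 42.5.
Upper: z₀ + z₂ = 1.417; 1 − a(z₀+z₂) = 0.9858; argument = 1.2094 → 1.21; α₂ = 0.8869; rank = 177; θ*₍177₎ = 47.2.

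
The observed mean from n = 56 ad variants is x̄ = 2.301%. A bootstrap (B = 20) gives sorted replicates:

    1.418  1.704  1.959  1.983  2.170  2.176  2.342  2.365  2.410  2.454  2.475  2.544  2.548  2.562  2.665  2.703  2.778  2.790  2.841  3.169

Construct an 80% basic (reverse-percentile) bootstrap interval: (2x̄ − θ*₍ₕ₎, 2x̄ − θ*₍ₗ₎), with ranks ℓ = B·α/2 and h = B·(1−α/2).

Percentile endpoints at ranks 2 and 18: θ*₍2₎ = 1.704, θ*₍18₎ = 2.790.
Basic interval reflects these around x̄:
  lower = 2 × 2.301 − 2.790 = 1.812
  upper = 2 × 2.301 − 1.704 = 2.898

(1.812, 2.898)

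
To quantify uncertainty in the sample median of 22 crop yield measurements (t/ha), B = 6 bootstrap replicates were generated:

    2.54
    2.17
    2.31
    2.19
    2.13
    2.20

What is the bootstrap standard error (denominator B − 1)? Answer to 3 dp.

SE* = 0.151

Bootstrap SE is the standard deviation of the 6 replicate medians.
Mean of replicates: (2.54 + 2.17 + 2.31 + 2.19 + 2.13 + 2.20) / 6 = 13.5400 / 6 = 2.2567
Sum of squared deviations: (+0.2833)² + (−0.0867)² + (+0.0533)² + (−0.0667)² + (−0.1267)² + (−0.0567)² = 0.1143
Variance = 0.1143 / 5 = 0.0229
SE* = √0.0229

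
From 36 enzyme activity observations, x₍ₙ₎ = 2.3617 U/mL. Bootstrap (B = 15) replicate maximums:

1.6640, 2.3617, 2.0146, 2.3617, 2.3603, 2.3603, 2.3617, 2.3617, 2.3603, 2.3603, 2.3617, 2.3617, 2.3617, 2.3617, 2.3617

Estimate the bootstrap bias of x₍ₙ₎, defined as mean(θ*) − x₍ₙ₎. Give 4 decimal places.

bias = −0.0700

mean(θ*) = (1.6640 + 2.3617 + 2.0146 + 2.3617 + 2.3603 + 2.3603 + 2.3617 + 2.3617 + 2.3603 + 2.3603 + 2.3617 + 2.3617 + 2.3617 + 2.3617 + 2.3617) / 15 = 2.29167
bias = 2.29167 − 2.3617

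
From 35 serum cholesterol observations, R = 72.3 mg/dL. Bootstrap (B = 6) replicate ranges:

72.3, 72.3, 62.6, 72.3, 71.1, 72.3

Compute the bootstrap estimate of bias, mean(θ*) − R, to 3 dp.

mean(θ*) = (72.3 + 72.3 + 62.6 + 72.3 + 71.1 + 72.3) / 6 = 70.4833
bias = 70.4833 − 72.3

bias = −1.817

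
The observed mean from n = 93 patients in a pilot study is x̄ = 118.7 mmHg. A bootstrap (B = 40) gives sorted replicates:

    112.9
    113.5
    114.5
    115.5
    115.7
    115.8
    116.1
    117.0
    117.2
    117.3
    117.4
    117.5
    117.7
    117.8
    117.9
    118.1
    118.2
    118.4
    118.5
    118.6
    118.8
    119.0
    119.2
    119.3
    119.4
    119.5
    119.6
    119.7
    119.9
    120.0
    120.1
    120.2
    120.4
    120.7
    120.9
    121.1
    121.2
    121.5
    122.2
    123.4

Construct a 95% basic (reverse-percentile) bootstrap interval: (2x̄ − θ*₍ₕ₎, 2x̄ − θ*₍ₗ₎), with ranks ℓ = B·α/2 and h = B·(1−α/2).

(115.2, 124.5)

Percentile endpoints at ranks 1 and 39: θ*₍1₎ = 112.9, θ*₍39₎ = 122.2.
Basic interval reflects these around x̄:
  lower = 2 × 118.7 − 122.2 = 115.2
  upper = 2 × 118.7 − 112.9 = 124.5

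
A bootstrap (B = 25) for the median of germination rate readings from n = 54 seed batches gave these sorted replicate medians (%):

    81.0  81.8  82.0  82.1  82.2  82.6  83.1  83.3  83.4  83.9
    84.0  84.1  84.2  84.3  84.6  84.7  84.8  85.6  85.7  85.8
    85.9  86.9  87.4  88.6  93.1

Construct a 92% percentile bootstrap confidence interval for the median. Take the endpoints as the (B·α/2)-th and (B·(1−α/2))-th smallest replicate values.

(81.0, 88.6)

α = 0.08; lower rank = 25 × 0.040 = 1; upper rank = 25 × 0.960 = 24.
The 1st smallest replicate is 81.0; the 24th is 88.6.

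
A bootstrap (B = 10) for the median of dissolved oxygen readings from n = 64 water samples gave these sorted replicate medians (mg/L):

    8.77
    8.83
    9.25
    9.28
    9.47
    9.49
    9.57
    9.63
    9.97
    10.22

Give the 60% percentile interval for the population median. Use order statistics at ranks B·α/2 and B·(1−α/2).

α = 0.40; lower rank = 10 × 0.200 = 2; upper rank = 10 × 0.800 = 8.
The 2nd smallest replicate is 8.83; the 8th is 9.63.

(8.83, 9.63)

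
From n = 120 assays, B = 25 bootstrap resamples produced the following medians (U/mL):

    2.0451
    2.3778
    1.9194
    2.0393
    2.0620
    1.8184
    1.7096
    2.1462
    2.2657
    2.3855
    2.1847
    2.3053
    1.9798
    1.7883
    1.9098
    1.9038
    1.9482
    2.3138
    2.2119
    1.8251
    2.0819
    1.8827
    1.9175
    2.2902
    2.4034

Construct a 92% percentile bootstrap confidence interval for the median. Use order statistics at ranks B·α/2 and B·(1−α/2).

Sorted replicates: 1.7096, 1.7883, 1.8184, 1.8251, 1.8827, 1.9038, 1.9098, 1.9175, 1.9194, 1.9482, 1.9798, 2.0393, 2.0451, 2.0620, 2.0819, 2.1462, 2.1847, 2.2119, 2.2657, 2.2902, 2.3053, 2.3138, 2.3778, 2.3855, 2.4034
α = 0.08; lower rank = 25 × 0.040 = 1; upper rank = 25 × 0.960 = 24.
The 1st smallest replicate is 1.7096; the 24th is 2.3855.

(1.7096, 2.3855)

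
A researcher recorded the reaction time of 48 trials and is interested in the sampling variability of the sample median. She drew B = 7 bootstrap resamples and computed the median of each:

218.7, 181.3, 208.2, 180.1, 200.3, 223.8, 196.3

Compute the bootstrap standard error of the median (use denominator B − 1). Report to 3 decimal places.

SE* = 16.990

Bootstrap SE is the standard deviation of the 7 replicate medians.
Mean of replicates: (218.7 + 181.3 + 208.2 + 180.1 + 200.3 + 223.8 + 196.3) / 7 = 1408.7000 / 7 = 201.2429
Sum of squared deviations: (+17.4571)² + (−19.9429)² + (+6.9571)² + (−21.1429)² + (−0.9429)² + (+22.5571)² + (−4.9429)² = 1732.0371
Variance = 1732.0371 / 6 = 288.6729
SE* = √288.6729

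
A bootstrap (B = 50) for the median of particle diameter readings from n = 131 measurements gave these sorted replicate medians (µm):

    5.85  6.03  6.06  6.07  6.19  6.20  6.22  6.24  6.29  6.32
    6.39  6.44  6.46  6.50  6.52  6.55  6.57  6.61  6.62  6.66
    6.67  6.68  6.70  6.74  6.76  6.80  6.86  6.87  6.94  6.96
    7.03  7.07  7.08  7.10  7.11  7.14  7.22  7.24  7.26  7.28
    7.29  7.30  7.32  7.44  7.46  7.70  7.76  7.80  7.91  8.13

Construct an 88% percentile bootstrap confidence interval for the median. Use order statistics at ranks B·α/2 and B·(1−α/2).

α = 0.12; lower rank = 50 × 0.060 = 3; upper rank = 50 × 0.940 = 47.
The 3rd smallest replicate is 6.06; the 47th is 7.76.

(6.06, 7.76)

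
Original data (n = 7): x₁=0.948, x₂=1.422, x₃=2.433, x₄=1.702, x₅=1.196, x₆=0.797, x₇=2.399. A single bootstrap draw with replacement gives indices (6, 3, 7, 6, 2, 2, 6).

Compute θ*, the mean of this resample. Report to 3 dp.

Resample values: 0.797, 2.433, 2.399, 0.797, 1.422, 1.422, 0.797.
Mean = (0.797 + 2.433 + 2.399 + 0.797 + 1.422 + 1.422 + 0.797) / 7 = 10.0670 / 7 = 1.438

θ* = 1.438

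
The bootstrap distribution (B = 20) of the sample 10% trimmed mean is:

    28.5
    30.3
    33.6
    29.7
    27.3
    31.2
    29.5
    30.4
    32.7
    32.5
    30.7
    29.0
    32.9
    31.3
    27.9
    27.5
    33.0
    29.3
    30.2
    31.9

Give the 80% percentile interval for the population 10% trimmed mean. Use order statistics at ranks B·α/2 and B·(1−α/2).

Sorted replicates: 27.3, 27.5, 27.9, 28.5, 29.0, 29.3, 29.5, 29.7, 30.2, 30.3, 30.4, 30.7, 31.2, 31.3, 31.9, 32.5, 32.7, 32.9, 33.0, 33.6
α = 0.20; lower rank = 20 × 0.100 = 2; upper rank = 20 × 0.900 = 18.
The 2nd smallest replicate is 27.5; the 18th is 32.9.

(27.5, 32.9)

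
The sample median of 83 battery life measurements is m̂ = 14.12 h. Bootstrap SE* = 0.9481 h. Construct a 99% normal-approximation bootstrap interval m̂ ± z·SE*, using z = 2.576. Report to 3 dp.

Margin = 2.576 × 0.9481 = 2.4423
Interval: 14.12 ± 2.4423

(11.678, 16.562)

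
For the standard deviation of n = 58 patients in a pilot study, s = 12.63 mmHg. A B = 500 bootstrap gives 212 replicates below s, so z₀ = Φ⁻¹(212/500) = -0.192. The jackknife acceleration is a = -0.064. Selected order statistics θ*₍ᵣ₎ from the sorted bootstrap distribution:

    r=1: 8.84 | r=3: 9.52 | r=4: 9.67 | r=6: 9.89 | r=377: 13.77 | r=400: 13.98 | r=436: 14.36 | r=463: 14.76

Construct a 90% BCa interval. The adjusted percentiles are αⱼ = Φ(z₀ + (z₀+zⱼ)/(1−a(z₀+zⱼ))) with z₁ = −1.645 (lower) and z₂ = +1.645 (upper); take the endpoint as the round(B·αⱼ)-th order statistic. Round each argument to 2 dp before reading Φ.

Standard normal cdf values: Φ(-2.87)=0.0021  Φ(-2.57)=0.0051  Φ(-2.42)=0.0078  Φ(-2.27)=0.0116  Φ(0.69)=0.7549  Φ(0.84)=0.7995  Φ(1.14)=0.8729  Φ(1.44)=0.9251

(9.89, 14.36)

Lower: z₀ + z₁ = -0.192 + (-1.645) = -1.837; 1 − a(z₀+z₁) = 1 − (-0.064)(-1.837) = 0.8824; argument = -0.192 + (-1.837)/0.8824 = -2.2737 → -2.27.
α₁ = Φ(-2.27) = 0.0116; rank = round(500 × 0.0116) = 6; θ*₍6₎ = 9.89.
Upper: z₀ + z₂ = 1.453; 1 − a(z₀+z₂) = 1.0930; argument = 1.1374 → 1.14; α₂ = 0.8729; rank = 436; θ*₍436₎ = 14.36.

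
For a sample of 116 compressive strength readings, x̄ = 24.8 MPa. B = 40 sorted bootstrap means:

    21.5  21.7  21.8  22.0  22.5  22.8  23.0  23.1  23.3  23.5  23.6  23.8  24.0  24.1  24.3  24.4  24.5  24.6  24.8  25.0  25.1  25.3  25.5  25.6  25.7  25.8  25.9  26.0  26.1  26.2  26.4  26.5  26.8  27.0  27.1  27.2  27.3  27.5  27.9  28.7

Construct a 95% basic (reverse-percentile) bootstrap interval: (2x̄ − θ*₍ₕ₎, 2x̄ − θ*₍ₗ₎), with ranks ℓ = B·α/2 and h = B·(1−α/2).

(21.7, 28.1)

Percentile endpoints at ranks 1 and 39: θ*₍1₎ = 21.5, θ*₍39₎ = 27.9.
Basic interval reflects these around x̄:
  lower = 2 × 24.8 − 27.9 = 21.7
  upper = 2 × 24.8 − 21.5 = 28.1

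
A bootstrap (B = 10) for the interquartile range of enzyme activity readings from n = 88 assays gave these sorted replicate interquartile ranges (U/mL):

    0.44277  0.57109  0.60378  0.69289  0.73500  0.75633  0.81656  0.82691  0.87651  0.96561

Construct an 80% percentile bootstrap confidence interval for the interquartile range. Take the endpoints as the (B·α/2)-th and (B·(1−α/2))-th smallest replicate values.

α = 0.20; lower rank = 10 × 0.100 = 1; upper rank = 10 × 0.900 = 9.
The 1st smallest replicate is 0.44277; the 9th is 0.87651.

(0.44277, 0.87651)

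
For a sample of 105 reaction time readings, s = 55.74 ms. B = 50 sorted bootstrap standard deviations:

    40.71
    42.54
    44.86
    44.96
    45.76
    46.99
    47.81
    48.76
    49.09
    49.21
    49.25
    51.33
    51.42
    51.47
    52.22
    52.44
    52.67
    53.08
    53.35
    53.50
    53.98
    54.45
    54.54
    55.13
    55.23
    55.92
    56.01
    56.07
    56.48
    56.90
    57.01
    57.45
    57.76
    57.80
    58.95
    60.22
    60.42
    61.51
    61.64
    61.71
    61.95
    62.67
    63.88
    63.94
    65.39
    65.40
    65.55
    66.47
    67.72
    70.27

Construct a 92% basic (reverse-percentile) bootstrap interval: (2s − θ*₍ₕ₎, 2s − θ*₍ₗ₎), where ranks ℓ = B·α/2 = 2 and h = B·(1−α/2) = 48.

(45.01, 68.94)

Percentile endpoints at ranks 2 and 48: θ*₍2₎ = 42.54, θ*₍48₎ = 66.47.
Basic interval reflects these around s:
  lower = 2 × 55.74 − 66.47 = 45.01
  upper = 2 × 55.74 − 42.54 = 68.94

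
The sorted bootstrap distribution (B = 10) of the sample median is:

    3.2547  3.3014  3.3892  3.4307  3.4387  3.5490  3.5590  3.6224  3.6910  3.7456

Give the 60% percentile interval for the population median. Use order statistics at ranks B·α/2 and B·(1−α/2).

α = 0.40; lower rank = 10 × 0.200 = 2; upper rank = 10 × 0.800 = 8.
The 2nd smallest replicate is 3.3014; the 8th is 3.6224.

(3.3014, 3.6224)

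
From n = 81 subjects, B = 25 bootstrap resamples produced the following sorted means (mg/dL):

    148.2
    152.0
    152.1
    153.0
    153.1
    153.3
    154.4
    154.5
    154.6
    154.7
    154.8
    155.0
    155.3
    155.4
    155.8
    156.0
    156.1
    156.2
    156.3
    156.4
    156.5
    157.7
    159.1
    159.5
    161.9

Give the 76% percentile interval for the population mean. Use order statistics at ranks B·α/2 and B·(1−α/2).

α = 0.24; lower rank = 25 × 0.120 = 3; upper rank = 25 × 0.880 = 22.
The 3rd smallest replicate is 152.1; the 22nd is 157.7.

(152.1, 157.7)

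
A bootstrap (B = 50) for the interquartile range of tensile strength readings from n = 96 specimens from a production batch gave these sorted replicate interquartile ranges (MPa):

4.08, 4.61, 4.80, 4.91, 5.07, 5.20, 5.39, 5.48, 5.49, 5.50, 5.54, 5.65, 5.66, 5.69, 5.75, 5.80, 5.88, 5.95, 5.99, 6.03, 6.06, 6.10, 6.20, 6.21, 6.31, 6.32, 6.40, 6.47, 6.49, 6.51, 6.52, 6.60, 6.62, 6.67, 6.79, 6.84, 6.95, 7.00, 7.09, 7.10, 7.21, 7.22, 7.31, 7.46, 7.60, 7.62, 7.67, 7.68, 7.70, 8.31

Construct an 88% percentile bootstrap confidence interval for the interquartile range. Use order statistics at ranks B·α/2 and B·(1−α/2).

α = 0.12; lower rank = 50 × 0.060 = 3; upper rank = 50 × 0.940 = 47.
The 3rd smallest replicate is 4.80; the 47th is 7.67.

(4.80, 7.67)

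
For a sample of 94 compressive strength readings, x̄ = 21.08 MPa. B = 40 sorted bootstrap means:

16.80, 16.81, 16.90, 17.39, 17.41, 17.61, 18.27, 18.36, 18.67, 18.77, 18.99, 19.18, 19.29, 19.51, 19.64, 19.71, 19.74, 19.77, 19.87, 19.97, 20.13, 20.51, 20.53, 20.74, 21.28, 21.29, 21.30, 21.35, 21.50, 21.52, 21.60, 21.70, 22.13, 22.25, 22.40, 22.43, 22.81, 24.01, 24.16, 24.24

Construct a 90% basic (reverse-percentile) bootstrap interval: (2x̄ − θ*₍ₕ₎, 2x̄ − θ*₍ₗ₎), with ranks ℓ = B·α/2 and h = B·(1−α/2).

(18.15, 25.35)

Percentile endpoints at ranks 2 and 38: θ*₍2₎ = 16.81, θ*₍38₎ = 24.01.
Basic interval reflects these around x̄:
  lower = 2 × 21.08 − 24.01 = 18.15
  upper = 2 × 21.08 − 16.81 = 25.35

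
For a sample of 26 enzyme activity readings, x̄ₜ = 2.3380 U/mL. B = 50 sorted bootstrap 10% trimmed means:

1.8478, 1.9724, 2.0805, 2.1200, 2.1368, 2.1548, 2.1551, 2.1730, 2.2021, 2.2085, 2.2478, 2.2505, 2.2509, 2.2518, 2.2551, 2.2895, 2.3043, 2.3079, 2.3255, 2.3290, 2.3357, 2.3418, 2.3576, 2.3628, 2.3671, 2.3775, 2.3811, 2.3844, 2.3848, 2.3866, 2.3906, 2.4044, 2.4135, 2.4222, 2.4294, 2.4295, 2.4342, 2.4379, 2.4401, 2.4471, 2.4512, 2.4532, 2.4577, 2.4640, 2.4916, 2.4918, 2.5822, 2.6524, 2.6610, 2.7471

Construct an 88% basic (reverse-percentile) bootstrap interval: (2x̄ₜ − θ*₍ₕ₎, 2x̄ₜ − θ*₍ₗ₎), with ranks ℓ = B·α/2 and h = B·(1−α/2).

(2.0938, 2.5955)

Percentile endpoints at ranks 3 and 47: θ*₍3₎ = 2.0805, θ*₍47₎ = 2.5822.
Basic interval reflects these around x̄ₜ:
  lower = 2 × 2.3380 − 2.5822 = 2.0938
  upper = 2 × 2.3380 − 2.0805 = 2.5955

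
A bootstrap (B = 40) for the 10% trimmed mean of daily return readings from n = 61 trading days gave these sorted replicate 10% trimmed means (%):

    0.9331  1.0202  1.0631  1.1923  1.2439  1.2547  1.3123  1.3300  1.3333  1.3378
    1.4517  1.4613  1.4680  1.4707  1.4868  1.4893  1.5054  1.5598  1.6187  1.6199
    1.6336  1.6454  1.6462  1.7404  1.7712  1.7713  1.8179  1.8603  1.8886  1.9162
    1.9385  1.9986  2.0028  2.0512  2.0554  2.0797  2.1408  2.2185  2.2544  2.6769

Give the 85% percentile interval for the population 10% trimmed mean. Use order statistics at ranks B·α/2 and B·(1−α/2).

α = 0.15; lower rank = 40 × 0.075 = 3; upper rank = 40 × 0.925 = 37.
The 3rd smallest replicate is 1.0631; the 37th is 2.1408.

(1.0631, 2.1408)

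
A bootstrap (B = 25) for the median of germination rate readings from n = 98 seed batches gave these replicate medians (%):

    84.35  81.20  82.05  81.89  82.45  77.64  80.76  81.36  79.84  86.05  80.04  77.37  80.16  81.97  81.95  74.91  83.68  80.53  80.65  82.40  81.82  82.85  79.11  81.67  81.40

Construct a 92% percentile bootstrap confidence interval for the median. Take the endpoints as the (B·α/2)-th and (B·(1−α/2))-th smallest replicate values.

(74.91, 84.35)

Sorted replicates: 74.91, 77.37, 77.64, 79.11, 79.84, 80.04, 80.16, 80.53, 80.65, 80.76, 81.20, 81.36, 81.40, 81.67, 81.82, 81.89, 81.95, 81.97, 82.05, 82.40, 82.45, 82.85, 83.68, 84.35, 86.05
α = 0.08; lower rank = 25 × 0.040 = 1; upper rank = 25 × 0.960 = 24.
The 1st smallest replicate is 74.91; the 24th is 84.35.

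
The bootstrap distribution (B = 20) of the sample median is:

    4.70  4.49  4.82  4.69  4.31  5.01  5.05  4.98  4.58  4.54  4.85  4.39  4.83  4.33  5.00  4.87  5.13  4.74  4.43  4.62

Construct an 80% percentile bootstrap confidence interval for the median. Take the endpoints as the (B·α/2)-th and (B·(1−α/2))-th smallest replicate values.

(4.33, 5.01)

Sorted replicates: 4.31, 4.33, 4.39, 4.43, 4.49, 4.54, 4.58, 4.62, 4.69, 4.70, 4.74, 4.82, 4.83, 4.85, 4.87, 4.98, 5.00, 5.01, 5.05, 5.13
α = 0.20; lower rank = 20 × 0.100 = 2; upper rank = 20 × 0.900 = 18.
The 2nd smallest replicate is 4.33; the 18th is 5.01.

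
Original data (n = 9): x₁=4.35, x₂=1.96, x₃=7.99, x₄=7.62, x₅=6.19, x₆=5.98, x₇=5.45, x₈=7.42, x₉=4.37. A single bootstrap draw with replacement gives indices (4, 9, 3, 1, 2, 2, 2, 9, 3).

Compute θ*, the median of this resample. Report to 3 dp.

Resample values: 7.62, 4.37, 7.99, 4.35, 1.96, 1.96, 1.96, 4.37, 7.99.
Sorted: 1.96, 1.96, 1.96, 4.35, 4.37, 4.37, 7.62, 7.99, 7.99
Median = middle value = 4.370

θ* = 4.370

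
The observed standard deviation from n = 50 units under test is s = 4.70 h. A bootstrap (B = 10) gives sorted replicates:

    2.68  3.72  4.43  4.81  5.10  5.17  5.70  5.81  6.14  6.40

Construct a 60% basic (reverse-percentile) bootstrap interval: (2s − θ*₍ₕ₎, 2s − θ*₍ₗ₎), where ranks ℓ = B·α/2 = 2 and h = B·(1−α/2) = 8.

Percentile endpoints at ranks 2 and 8: θ*₍2₎ = 3.72, θ*₍8₎ = 5.81.
Basic interval reflects these around s:
  lower = 2 × 4.70 − 5.81 = 3.59
  upper = 2 × 4.70 − 3.72 = 5.68

(3.59, 5.68)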